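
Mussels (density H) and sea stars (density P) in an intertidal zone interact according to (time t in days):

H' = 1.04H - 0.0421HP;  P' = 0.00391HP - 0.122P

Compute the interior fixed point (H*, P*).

Set dP/dt = 0 with P > 0: 0.00391H - 0.122 = 0, so H* = 0.122/0.00391 = 31.2.
Set dH/dt = 0 with H > 0: 1.04 - 0.0421P = 0, so P* = 1.04/0.0421 = 24.7.

H* ≈ 31.2, P* ≈ 24.7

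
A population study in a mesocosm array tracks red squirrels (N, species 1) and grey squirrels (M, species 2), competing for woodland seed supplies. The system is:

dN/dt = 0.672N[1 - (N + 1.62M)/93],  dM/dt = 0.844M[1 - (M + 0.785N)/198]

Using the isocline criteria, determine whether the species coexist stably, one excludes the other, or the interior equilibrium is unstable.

species 2 excludes species 1

Compare the nullcline intercepts: K1/α12 = 93/1.62 = 57.4 < K2 = 198; K2/α21 = 198/0.785 = 252 > K1 = 93.
Since the inequalities point opposite ways, species 2 can invade but species 1 cannot.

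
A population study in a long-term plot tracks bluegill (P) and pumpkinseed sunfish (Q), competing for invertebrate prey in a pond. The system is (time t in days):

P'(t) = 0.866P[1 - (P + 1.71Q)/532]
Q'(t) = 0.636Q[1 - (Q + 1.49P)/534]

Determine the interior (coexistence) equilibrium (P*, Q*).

Setting both brackets to zero gives the nullclines P + 1.71Q = 532 and 1.49P + Q = 534.
Substituting Q = 534 - 1.49P into the first: P(1 - 1.71·1.49) = 532 - 1.71·534.
So P* = -381/-1.55 = 246, and then Q* = 534 - 1.49·246 = 167.

P* ≈ 246, Q* ≈ 167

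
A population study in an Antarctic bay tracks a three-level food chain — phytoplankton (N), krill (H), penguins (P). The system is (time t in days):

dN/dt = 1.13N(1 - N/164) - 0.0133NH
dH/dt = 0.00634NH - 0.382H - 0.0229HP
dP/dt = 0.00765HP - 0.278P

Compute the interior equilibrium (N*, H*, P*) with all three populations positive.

From dP/dt = 0: 0.00765H* = 0.278, so H* = 36.3.
From dN/dt = 0: 1.13(1 - N*/164) = 0.0133·36.3, giving N* = 164·(1 - 0.428) = 93.9.
From dH/dt = 0: 0.00634·93.9 - 0.382 = 0.0229P*, so P* = 0.213/0.0229 = 9.3.

N* ≈ 93.9, H* ≈ 36.3, P* ≈ 9.3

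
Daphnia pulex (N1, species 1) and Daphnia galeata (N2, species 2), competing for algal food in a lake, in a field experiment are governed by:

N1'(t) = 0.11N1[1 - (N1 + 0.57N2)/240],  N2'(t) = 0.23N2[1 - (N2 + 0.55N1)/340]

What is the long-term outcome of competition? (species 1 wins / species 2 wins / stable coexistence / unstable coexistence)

stable coexistence

Compare the nullcline intercepts: K1/α12 = 240/0.57 = 421 > K2 = 340; K2/α21 = 340/0.55 = 618 > K1 = 240.
Since both inequalities hold, each species can invade when rare, so the interior equilibrium is stable.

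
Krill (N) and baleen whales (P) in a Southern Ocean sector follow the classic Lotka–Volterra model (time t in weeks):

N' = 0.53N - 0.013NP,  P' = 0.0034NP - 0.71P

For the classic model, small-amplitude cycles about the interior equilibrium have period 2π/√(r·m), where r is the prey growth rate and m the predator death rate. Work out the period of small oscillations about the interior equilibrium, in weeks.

T ≈ 10.2 weeks

Here r = 0.53 and m = 0.71, so r·m = 0.376.
ω = √0.376 = 0.613 per week, hence T = 2π/ω ≈ 10.2 weeks.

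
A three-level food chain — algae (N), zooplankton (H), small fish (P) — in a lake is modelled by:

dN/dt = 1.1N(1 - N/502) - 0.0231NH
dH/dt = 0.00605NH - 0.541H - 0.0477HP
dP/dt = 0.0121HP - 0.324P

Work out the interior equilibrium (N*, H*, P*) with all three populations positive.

N* ≈ 220, H* ≈ 26.8, P* ≈ 16.5

From dP/dt = 0: 0.0121H* = 0.324, so H* = 26.8.
From dN/dt = 0: 1.1(1 - N*/502) = 0.0231·26.8, giving N* = 502·(1 - 0.562) = 220.
From dH/dt = 0: 0.00605·220 - 0.541 = 0.0477P*, so P* = 0.788/0.0477 = 16.5.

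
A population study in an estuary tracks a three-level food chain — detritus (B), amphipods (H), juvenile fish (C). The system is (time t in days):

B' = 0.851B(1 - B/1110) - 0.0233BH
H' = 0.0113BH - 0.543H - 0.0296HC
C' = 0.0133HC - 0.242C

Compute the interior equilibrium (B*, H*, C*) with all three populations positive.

B* ≈ 557, H* ≈ 18.2, C* ≈ 194

From dC/dt = 0: 0.0133H* = 0.242, so H* = 18.2.
From dB/dt = 0: 0.851(1 - B*/1110) = 0.0233·18.2, giving B* = 1110·(1 - 0.498) = 557.
From dH/dt = 0: 0.0113·557 - 0.543 = 0.0296C*, so C* = 5.75/0.0296 = 194.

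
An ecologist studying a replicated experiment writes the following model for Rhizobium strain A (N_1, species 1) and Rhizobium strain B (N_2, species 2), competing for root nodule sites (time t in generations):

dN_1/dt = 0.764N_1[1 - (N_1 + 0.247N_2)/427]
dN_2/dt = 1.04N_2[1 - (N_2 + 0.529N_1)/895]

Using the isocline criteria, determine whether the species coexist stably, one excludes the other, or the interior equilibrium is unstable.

stable coexistence

Compare the nullcline intercepts: K1/α12 = 427/0.247 = 1730 > K2 = 895; K2/α21 = 895/0.529 = 1690 > K1 = 427.
Since both inequalities hold, each species can invade when rare, so the interior equilibrium is stable.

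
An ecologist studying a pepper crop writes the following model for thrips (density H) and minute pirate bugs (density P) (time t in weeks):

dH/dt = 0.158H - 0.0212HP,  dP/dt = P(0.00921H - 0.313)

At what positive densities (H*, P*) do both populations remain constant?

H* ≈ 34, P* ≈ 7.45

Set dP/dt = 0 with P > 0: 0.00921H - 0.313 = 0, so H* = 0.313/0.00921 = 34.
Set dH/dt = 0 with H > 0: 0.158 - 0.0212P = 0, so P* = 0.158/0.0212 = 7.45.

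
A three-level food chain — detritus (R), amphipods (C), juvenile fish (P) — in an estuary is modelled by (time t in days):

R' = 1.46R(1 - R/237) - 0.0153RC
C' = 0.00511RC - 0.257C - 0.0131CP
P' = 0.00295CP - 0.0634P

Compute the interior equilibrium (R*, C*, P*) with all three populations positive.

From dP/dt = 0: 0.00295C* = 0.0634, so C* = 21.5.
From dR/dt = 0: 1.46(1 - R*/237) = 0.0153·21.5, giving R* = 237·(1 - 0.225) = 184.
From dC/dt = 0: 0.00511·184 - 0.257 = 0.0131P*, so P* = 0.681/0.0131 = 52.

R* ≈ 184, C* ≈ 21.5, P* ≈ 52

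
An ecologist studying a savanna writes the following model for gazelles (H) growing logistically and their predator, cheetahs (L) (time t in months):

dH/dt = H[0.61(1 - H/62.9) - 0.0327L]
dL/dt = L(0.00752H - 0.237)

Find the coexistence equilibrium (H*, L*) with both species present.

From dL/dt = 0 with L > 0: 0.00752H* = 0.237, so H* = 31.5.
Substitute into dH/dt = 0: 0.61(1 - 31.5/62.9) = 0.0327L*.
The bracket is 0.499, giving L* = 0.304/0.0327 = 9.31.

H* ≈ 31.5, L* ≈ 9.31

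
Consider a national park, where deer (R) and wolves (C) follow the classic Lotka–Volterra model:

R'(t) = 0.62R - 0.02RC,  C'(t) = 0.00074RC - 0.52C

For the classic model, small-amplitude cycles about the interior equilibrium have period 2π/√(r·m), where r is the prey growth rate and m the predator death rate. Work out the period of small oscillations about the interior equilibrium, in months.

T ≈ 11.1 months

Here r = 0.62 and m = 0.52, so r·m = 0.322.
ω = √0.322 = 0.568 per month, hence T = 2π/ω ≈ 11.1 months.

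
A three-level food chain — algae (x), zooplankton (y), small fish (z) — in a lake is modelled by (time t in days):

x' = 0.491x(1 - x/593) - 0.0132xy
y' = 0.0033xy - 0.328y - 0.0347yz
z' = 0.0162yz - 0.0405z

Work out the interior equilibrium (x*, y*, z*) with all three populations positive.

From dz/dt = 0: 0.0162y* = 0.0405, so y* = 2.5.
From dx/dt = 0: 0.491(1 - x*/593) = 0.0132·2.5, giving x* = 593·(1 - 0.0672) = 553.
From dy/dt = 0: 0.0033·553 - 0.328 = 0.0347z*, so z* = 1.5/0.0347 = 43.2.

x* ≈ 553, y* ≈ 2.5, z* ≈ 43.2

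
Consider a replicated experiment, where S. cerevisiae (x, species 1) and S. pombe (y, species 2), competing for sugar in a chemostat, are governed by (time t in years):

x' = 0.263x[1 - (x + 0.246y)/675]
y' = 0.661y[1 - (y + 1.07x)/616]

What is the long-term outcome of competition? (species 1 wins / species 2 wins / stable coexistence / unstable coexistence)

species 1 excludes species 2

Compare the nullcline intercepts: K1/α12 = 675/0.246 = 2740 > K2 = 616; K2/α21 = 616/1.07 = 576 < K1 = 675.
Since the inequalities point opposite ways, species 1 can invade but species 2 cannot.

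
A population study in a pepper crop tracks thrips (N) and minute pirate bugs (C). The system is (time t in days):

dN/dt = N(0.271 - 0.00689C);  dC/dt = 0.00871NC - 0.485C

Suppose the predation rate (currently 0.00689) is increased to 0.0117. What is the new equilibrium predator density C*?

C* ≈ 23.2

At the interior fixed point, setting dN/dt = 0 with N > 0 fixes C* = (prey growth rate)/(NC coefficient) — independent of the other coefficients.
With the change, C* = 0.271/0.0117 = 23.2; it falls from 39.3.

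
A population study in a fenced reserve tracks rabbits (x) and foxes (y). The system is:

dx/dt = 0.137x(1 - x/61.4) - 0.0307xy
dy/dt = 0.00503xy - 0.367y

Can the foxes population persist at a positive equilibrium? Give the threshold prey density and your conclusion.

Threshold x = 73; K < 73, so no, the predator goes extinct.

The predator equation gives dy/dt > 0 only when x > 0.367/0.00503 = 73.
Without the predator, x → K = 61.4. Since 61.4 < 73, the predator cannot invade.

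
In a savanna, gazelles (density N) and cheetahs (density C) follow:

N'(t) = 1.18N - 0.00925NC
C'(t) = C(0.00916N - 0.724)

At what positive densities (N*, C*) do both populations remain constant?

N* ≈ 79, C* ≈ 128

Set dC/dt = 0 with C > 0: 0.00916N - 0.724 = 0, so N* = 0.724/0.00916 = 79.
Set dN/dt = 0 with N > 0: 1.18 - 0.00925C = 0, so C* = 1.18/0.00925 = 128.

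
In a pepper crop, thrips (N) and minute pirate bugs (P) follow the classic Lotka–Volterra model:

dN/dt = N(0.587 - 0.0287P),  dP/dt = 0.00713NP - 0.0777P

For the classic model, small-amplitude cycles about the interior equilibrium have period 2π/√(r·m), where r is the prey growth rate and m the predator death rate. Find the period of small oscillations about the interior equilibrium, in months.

Here r = 0.587 and m = 0.0777, so r·m = 0.0456.
ω = √0.0456 = 0.214 per month, hence T = 2π/ω ≈ 29.4 months.

T ≈ 29.4 months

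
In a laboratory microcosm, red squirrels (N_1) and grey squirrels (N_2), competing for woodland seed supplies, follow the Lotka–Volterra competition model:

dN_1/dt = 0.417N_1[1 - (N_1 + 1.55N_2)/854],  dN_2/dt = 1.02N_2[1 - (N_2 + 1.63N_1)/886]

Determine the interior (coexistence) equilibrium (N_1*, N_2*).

N_1* ≈ 340, N_2* ≈ 331

Setting both brackets to zero gives the nullclines N_1 + 1.55N_2 = 854 and 1.63N_1 + N_2 = 886.
Substituting N_2 = 886 - 1.63N_1 into the first: N_1(1 - 1.55·1.63) = 854 - 1.55·886.
So N_1* = -519/-1.53 = 340, and then N_2* = 886 - 1.63·340 = 331.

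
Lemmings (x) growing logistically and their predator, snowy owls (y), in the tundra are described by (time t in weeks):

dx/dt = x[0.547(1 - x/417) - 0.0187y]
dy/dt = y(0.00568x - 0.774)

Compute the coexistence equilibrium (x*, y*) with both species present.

From dy/dt = 0 with y > 0: 0.00568x* = 0.774, so x* = 136.
Substitute into dx/dt = 0: 0.547(1 - 136/417) = 0.0187y*.
The bracket is 0.673, giving y* = 0.368/0.0187 = 19.7.

x* ≈ 136, y* ≈ 19.7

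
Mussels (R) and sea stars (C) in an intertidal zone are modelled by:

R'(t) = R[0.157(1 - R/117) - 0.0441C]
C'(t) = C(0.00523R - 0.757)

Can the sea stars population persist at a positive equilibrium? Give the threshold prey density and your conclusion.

The predator equation gives dC/dt > 0 only when R > 0.757/0.00523 = 145.
Without the predator, R → K = 117. Since 117 < 145, the predator cannot invade.

Threshold R = 145; K < 145, so no, the predator goes extinct.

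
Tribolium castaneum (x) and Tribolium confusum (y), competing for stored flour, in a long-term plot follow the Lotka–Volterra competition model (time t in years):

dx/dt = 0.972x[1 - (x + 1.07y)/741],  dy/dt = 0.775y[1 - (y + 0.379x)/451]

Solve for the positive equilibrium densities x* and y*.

Setting both brackets to zero gives the nullclines x + 1.07y = 741 and 0.379x + y = 451.
Substituting y = 451 - 0.379x into the first: x(1 - 1.07·0.379) = 741 - 1.07·451.
So x* = 258/0.594 = 435, and then y* = 451 - 0.379·435 = 286.

x* ≈ 435, y* ≈ 286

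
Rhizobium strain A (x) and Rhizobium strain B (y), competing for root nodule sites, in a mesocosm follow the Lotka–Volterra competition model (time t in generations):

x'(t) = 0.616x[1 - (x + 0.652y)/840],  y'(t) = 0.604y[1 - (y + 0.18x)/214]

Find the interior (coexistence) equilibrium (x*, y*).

Setting both brackets to zero gives the nullclines x + 0.652y = 840 and 0.18x + y = 214.
Substituting y = 214 - 0.18x into the first: x(1 - 0.652·0.18) = 840 - 0.652·214.
So x* = 700/0.883 = 794, and then y* = 214 - 0.18·794 = 71.2.

x* ≈ 794, y* ≈ 71.2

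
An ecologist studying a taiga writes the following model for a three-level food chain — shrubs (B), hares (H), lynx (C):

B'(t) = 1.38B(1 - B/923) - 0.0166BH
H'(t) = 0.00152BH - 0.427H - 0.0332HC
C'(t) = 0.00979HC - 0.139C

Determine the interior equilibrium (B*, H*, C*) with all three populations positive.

B* ≈ 765, H* ≈ 14.2, C* ≈ 22.2

From dC/dt = 0: 0.00979H* = 0.139, so H* = 14.2.
From dB/dt = 0: 1.38(1 - B*/923) = 0.0166·14.2, giving B* = 923·(1 - 0.171) = 765.
From dH/dt = 0: 0.00152·765 - 0.427 = 0.0332C*, so C* = 0.736/0.0332 = 22.2.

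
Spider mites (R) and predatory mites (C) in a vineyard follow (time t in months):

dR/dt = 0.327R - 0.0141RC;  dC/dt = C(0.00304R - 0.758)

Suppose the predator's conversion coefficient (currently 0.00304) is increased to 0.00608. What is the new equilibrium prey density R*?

At the interior fixed point, setting dC/dt = 0 with C > 0 fixes R* = (predator death rate)/(RC coefficient) — independent of the other coefficients.
With the change, R* = 0.758/0.00608 = 125; it falls from 249.

R* ≈ 125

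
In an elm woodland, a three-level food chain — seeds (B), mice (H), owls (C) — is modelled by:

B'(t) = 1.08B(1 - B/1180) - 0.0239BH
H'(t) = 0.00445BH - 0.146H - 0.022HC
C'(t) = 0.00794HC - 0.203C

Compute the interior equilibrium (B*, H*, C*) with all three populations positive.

From dC/dt = 0: 0.00794H* = 0.203, so H* = 25.6.
From dB/dt = 0: 1.08(1 - B*/1180) = 0.0239·25.6, giving B* = 1180·(1 - 0.566) = 512.
From dH/dt = 0: 0.00445·512 - 0.146 = 0.022C*, so C* = 2.13/0.022 = 97.

B* ≈ 512, H* ≈ 25.6, C* ≈ 97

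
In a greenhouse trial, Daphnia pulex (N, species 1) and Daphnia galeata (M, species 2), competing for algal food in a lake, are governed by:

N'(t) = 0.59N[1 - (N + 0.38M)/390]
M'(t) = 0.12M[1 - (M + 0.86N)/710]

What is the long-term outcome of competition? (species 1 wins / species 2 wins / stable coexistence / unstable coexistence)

Compare the nullcline intercepts: K1/α12 = 390/0.38 = 1030 > K2 = 710; K2/α21 = 710/0.86 = 826 > K1 = 390.
Since both inequalities hold, each species can invade when rare, so the interior equilibrium is stable.

stable coexistence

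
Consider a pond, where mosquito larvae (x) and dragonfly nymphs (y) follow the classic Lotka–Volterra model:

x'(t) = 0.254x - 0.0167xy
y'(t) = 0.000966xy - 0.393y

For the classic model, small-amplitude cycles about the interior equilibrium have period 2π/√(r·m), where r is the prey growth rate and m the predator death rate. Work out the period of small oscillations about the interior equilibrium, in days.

T ≈ 19.9 days

Here r = 0.254 and m = 0.393, so r·m = 0.0998.
ω = √0.0998 = 0.316 per day, hence T = 2π/ω ≈ 19.9 days.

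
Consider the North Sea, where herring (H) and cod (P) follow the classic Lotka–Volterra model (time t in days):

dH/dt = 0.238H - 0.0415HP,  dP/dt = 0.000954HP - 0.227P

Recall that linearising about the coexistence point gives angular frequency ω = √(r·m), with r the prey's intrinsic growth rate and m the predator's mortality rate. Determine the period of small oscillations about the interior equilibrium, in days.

Here r = 0.238 and m = 0.227, so r·m = 0.054.
ω = √0.054 = 0.232 per day, hence T = 2π/ω ≈ 27 days.

T ≈ 27 days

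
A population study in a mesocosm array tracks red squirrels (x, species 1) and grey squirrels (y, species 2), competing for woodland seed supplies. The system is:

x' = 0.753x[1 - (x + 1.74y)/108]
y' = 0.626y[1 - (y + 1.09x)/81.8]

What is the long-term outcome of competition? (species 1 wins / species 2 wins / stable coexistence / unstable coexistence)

unstable coexistence (outcome depends on initial conditions)

Compare the nullcline intercepts: K1/α12 = 108/1.74 = 62.1 < K2 = 81.8; K2/α21 = 81.8/1.09 = 75 < K1 = 108.
Since both are reversed, neither can invade when rare; the interior point is a saddle.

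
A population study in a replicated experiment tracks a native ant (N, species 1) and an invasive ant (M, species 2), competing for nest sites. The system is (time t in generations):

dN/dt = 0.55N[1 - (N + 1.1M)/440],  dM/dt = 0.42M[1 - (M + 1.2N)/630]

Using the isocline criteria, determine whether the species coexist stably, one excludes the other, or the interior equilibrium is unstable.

species 2 excludes species 1

Compare the nullcline intercepts: K1/α12 = 440/1.1 = 400 < K2 = 630; K2/α21 = 630/1.2 = 525 > K1 = 440.
Since the inequalities point opposite ways, species 2 can invade but species 1 cannot.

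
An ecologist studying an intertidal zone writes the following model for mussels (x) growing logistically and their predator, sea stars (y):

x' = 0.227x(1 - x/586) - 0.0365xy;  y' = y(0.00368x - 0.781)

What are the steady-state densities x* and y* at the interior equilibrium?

From dy/dt = 0 with y > 0: 0.00368x* = 0.781, so x* = 212.
Substitute into dx/dt = 0: 0.227(1 - 212/586) = 0.0365y*.
The bracket is 0.638, giving y* = 0.145/0.0365 = 3.97.

x* ≈ 212, y* ≈ 3.97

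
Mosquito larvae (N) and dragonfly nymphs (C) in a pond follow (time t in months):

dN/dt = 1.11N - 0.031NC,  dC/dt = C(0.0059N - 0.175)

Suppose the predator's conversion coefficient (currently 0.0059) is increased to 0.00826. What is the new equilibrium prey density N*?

At the interior fixed point, setting dC/dt = 0 with C > 0 fixes N* = (predator death rate)/(NC coefficient) — independent of the other coefficients.
With the change, N* = 0.175/0.00826 = 21.2; it falls from 29.7.

N* ≈ 21.2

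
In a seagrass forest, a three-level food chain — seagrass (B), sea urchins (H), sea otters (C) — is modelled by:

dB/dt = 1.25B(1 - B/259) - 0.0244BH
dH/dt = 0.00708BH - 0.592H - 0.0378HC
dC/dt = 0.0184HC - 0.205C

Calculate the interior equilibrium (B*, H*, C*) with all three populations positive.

From dC/dt = 0: 0.0184H* = 0.205, so H* = 11.1.
From dB/dt = 0: 1.25(1 - B*/259) = 0.0244·11.1, giving B* = 259·(1 - 0.217) = 203.
From dH/dt = 0: 0.00708·203 - 0.592 = 0.0378C*, so C* = 0.843/0.0378 = 22.3.

B* ≈ 203, H* ≈ 11.1, C* ≈ 22.3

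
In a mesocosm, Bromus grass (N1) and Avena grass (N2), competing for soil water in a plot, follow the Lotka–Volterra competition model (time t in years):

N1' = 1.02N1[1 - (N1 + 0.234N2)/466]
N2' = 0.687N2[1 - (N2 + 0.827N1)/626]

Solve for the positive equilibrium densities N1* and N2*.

N1* ≈ 396, N2* ≈ 298

Setting both brackets to zero gives the nullclines N1 + 0.234N2 = 466 and 0.827N1 + N2 = 626.
Substituting N2 = 626 - 0.827N1 into the first: N1(1 - 0.234·0.827) = 466 - 0.234·626.
So N1* = 320/0.806 = 396, and then N2* = 626 - 0.827·396 = 298.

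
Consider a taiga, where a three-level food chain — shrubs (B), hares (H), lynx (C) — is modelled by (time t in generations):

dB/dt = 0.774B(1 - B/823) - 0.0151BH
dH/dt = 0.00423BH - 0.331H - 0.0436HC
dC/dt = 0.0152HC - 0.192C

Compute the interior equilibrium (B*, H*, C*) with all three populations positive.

B* ≈ 620, H* ≈ 12.6, C* ≈ 52.6

From dC/dt = 0: 0.0152H* = 0.192, so H* = 12.6.
From dB/dt = 0: 0.774(1 - B*/823) = 0.0151·12.6, giving B* = 823·(1 - 0.246) = 620.
From dH/dt = 0: 0.00423·620 - 0.331 = 0.0436C*, so C* = 2.29/0.0436 = 52.6.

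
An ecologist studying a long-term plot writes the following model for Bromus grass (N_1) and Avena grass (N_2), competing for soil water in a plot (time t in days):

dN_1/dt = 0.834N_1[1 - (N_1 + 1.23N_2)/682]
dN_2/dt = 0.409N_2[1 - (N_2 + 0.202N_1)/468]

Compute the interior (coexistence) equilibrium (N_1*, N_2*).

Setting both brackets to zero gives the nullclines N_1 + 1.23N_2 = 682 and 0.202N_1 + N_2 = 468.
Substituting N_2 = 468 - 0.202N_1 into the first: N_1(1 - 1.23·0.202) = 682 - 1.23·468.
So N_1* = 106/0.752 = 142, and then N_2* = 468 - 0.202·142 = 439.

N_1* ≈ 142, N_2* ≈ 439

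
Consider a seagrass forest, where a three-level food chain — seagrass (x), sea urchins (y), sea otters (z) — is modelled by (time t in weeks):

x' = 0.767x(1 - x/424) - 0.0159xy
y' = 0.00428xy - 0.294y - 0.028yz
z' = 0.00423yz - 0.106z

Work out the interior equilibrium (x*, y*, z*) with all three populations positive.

x* ≈ 204, y* ≈ 25.1, z* ≈ 20.6

From dz/dt = 0: 0.00423y* = 0.106, so y* = 25.1.
From dx/dt = 0: 0.767(1 - x*/424) = 0.0159·25.1, giving x* = 424·(1 - 0.519) = 204.
From dy/dt = 0: 0.00428·204 - 0.294 = 0.028z*, so z* = 0.578/0.028 = 20.6.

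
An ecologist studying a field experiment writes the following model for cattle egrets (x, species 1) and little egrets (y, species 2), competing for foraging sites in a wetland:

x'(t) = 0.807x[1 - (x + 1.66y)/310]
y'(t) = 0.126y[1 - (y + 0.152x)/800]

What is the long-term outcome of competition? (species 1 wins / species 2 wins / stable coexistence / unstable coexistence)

species 2 excludes species 1

Compare the nullcline intercepts: K1/α12 = 310/1.66 = 187 < K2 = 800; K2/α21 = 800/0.152 = 5260 > K1 = 310.
Since the inequalities point opposite ways, species 2 can invade but species 1 cannot.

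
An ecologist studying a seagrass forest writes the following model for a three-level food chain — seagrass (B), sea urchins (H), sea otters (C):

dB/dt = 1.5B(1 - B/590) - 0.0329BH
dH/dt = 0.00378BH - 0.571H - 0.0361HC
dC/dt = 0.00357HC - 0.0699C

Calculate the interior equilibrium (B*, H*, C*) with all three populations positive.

B* ≈ 337, H* ≈ 19.6, C* ≈ 19.4

From dC/dt = 0: 0.00357H* = 0.0699, so H* = 19.6.
From dB/dt = 0: 1.5(1 - B*/590) = 0.0329·19.6, giving B* = 590·(1 - 0.429) = 337.
From dH/dt = 0: 0.00378·337 - 0.571 = 0.0361C*, so C* = 0.701/0.0361 = 19.4.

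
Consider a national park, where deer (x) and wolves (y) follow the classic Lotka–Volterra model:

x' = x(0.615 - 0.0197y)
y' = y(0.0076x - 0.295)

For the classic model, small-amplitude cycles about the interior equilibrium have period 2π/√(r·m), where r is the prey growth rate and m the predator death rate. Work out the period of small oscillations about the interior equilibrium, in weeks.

Here r = 0.615 and m = 0.295, so r·m = 0.181.
ω = √0.181 = 0.426 per week, hence T = 2π/ω ≈ 14.8 weeks.

T ≈ 14.8 weeks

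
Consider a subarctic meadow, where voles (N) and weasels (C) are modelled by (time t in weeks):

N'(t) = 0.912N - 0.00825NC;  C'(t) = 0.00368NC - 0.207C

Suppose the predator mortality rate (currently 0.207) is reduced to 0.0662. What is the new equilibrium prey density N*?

At the interior fixed point, setting dC/dt = 0 with C > 0 fixes N* = (predator death rate)/(NC coefficient) — independent of the other coefficients.
With the change, N* = 0.0662/0.00368 = 18; it falls from 56.2.

N* ≈ 18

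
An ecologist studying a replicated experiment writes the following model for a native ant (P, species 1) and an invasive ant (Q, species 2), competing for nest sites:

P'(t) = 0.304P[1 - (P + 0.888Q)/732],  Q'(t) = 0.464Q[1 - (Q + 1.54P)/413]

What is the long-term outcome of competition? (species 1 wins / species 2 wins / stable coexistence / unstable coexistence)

species 1 excludes species 2

Compare the nullcline intercepts: K1/α12 = 732/0.888 = 824 > K2 = 413; K2/α21 = 413/1.54 = 268 < K1 = 732.
Since the inequalities point opposite ways, species 1 can invade but species 2 cannot.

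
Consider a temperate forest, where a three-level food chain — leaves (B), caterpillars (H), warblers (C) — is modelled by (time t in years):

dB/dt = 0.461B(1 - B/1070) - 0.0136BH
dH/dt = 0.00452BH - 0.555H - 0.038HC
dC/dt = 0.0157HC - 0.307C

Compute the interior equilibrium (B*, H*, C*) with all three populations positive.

B* ≈ 453, H* ≈ 19.6, C* ≈ 39.2

From dC/dt = 0: 0.0157H* = 0.307, so H* = 19.6.
From dB/dt = 0: 0.461(1 - B*/1070) = 0.0136·19.6, giving B* = 1070·(1 - 0.577) = 453.
From dH/dt = 0: 0.00452·453 - 0.555 = 0.038C*, so C* = 1.49/0.038 = 39.2.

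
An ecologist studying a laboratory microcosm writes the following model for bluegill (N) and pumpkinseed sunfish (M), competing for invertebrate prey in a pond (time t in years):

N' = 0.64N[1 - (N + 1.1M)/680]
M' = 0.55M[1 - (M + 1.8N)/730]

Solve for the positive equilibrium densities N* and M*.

N* ≈ 126, M* ≈ 504

Setting both brackets to zero gives the nullclines N + 1.1M = 680 and 1.8N + M = 730.
Substituting M = 730 - 1.8N into the first: N(1 - 1.1·1.8) = 680 - 1.1·730.
So N* = -123/-0.98 = 126, and then M* = 730 - 1.8·126 = 504.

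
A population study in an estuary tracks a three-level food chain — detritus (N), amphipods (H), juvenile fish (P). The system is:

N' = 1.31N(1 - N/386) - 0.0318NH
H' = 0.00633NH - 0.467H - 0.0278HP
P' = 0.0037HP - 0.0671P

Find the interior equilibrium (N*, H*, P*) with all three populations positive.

From dP/dt = 0: 0.0037H* = 0.0671, so H* = 18.1.
From dN/dt = 0: 1.31(1 - N*/386) = 0.0318·18.1, giving N* = 386·(1 - 0.44) = 216.
From dH/dt = 0: 0.00633·216 - 0.467 = 0.0278P*, so P* = 0.901/0.0278 = 32.4.

N* ≈ 216, H* ≈ 18.1, P* ≈ 32.4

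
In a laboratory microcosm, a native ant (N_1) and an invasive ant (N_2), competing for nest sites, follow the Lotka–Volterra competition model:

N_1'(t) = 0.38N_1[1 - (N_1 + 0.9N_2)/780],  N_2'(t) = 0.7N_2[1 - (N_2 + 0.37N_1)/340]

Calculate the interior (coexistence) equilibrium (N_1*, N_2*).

N_1* ≈ 711, N_2* ≈ 77.1

Setting both brackets to zero gives the nullclines N_1 + 0.9N_2 = 780 and 0.37N_1 + N_2 = 340.
Substituting N_2 = 340 - 0.37N_1 into the first: N_1(1 - 0.9·0.37) = 780 - 0.9·340.
So N_1* = 474/0.667 = 711, and then N_2* = 340 - 0.37·711 = 77.1.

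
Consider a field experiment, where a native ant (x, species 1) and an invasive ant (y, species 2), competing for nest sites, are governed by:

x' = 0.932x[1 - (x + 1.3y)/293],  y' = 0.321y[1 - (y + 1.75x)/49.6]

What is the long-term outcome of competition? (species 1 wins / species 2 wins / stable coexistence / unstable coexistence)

species 1 excludes species 2

Compare the nullcline intercepts: K1/α12 = 293/1.3 = 225 > K2 = 49.6; K2/α21 = 49.6/1.75 = 28.3 < K1 = 293.
Since the inequalities point opposite ways, species 1 can invade but species 2 cannot.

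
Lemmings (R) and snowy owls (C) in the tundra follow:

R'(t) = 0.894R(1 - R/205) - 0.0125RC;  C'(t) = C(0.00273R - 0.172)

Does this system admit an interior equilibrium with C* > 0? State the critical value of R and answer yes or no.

Threshold R = 63; K > 63, so yes, the predator persists.

The predator equation gives dC/dt > 0 only when R > 0.172/0.00273 = 63.
Without the predator, R → K = 205. Since 205 > 63, the predator can invade and persist.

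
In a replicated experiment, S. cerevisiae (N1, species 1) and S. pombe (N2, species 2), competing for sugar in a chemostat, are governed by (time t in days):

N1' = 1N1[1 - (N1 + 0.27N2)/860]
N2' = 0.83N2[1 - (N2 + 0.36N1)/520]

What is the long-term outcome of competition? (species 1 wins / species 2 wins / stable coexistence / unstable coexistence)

Compare the nullcline intercepts: K1/α12 = 860/0.27 = 3190 > K2 = 520; K2/α21 = 520/0.36 = 1440 > K1 = 860.
Since both inequalities hold, each species can invade when rare, so the interior equilibrium is stable.

stable coexistence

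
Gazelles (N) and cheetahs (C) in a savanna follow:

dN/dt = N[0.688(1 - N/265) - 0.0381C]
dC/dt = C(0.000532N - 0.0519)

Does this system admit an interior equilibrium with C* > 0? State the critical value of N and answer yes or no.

Threshold N = 97.6; K > 97.6, so yes, the predator persists.

The predator equation gives dC/dt > 0 only when N > 0.0519/0.000532 = 97.6.
Without the predator, N → K = 265. Since 265 > 97.6, the predator can invade and persist.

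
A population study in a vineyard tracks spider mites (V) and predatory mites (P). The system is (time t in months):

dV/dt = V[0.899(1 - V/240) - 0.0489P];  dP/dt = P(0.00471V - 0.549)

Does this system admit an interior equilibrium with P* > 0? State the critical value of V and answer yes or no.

The predator equation gives dP/dt > 0 only when V > 0.549/0.00471 = 117.
Without the predator, V → K = 240. Since 240 > 117, the predator can invade and persist.

Threshold V = 117; K > 117, so yes, the predator persists.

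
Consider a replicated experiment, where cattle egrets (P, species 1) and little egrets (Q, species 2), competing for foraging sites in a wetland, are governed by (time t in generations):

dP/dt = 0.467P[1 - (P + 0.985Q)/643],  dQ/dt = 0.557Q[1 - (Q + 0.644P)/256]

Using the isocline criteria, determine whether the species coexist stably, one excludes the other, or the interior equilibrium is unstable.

species 1 excludes species 2

Compare the nullcline intercepts: K1/α12 = 643/0.985 = 653 > K2 = 256; K2/α21 = 256/0.644 = 398 < K1 = 643.
Since the inequalities point opposite ways, species 1 can invade but species 2 cannot.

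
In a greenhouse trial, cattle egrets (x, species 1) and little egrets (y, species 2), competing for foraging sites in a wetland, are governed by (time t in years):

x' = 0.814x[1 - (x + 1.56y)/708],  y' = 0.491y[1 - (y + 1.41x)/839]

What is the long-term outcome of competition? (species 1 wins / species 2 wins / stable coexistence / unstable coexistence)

unstable coexistence (outcome depends on initial conditions)

Compare the nullcline intercepts: K1/α12 = 708/1.56 = 454 < K2 = 839; K2/α21 = 839/1.41 = 595 < K1 = 708.
Since both are reversed, neither can invade when rare; the interior point is a saddle.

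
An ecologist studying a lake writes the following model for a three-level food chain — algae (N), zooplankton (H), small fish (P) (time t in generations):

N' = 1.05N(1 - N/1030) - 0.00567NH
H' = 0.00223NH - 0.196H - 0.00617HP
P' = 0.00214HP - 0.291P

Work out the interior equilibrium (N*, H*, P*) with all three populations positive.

N* ≈ 274, H* ≈ 136, P* ≈ 67.1

From dP/dt = 0: 0.00214H* = 0.291, so H* = 136.
From dN/dt = 0: 1.05(1 - N*/1030) = 0.00567·136, giving N* = 1030·(1 - 0.734) = 274.
From dH/dt = 0: 0.00223·274 - 0.196 = 0.00617P*, so P* = 0.414/0.00617 = 67.1.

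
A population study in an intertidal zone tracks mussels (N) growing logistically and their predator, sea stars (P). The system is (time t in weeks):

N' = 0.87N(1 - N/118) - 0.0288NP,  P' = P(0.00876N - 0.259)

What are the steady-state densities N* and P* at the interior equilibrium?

From dP/dt = 0 with P > 0: 0.00876N* = 0.259, so N* = 29.6.
Substitute into dN/dt = 0: 0.87(1 - 29.6/118) = 0.0288P*.
The bracket is 0.749, giving P* = 0.652/0.0288 = 22.6.

N* ≈ 29.6, P* ≈ 22.6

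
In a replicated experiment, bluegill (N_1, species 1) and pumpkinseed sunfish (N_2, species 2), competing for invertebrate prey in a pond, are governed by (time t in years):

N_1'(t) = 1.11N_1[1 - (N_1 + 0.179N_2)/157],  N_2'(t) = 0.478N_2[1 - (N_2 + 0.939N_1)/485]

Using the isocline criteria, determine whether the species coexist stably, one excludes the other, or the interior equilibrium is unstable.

stable coexistence

Compare the nullcline intercepts: K1/α12 = 157/0.179 = 877 > K2 = 485; K2/α21 = 485/0.939 = 517 > K1 = 157.
Since both inequalities hold, each species can invade when rare, so the interior equilibrium is stable.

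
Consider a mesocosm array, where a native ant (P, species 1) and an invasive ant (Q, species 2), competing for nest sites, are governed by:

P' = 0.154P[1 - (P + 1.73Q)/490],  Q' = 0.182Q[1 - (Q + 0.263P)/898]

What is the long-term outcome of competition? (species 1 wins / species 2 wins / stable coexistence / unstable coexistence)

species 2 excludes species 1

Compare the nullcline intercepts: K1/α12 = 490/1.73 = 283 < K2 = 898; K2/α21 = 898/0.263 = 3410 > K1 = 490.
Since the inequalities point opposite ways, species 2 can invade but species 1 cannot.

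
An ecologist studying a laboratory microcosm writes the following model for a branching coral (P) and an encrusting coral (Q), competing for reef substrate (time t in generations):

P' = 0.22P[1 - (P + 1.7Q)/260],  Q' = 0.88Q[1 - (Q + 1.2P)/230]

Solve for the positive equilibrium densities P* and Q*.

Setting both brackets to zero gives the nullclines P + 1.7Q = 260 and 1.2P + Q = 230.
Substituting Q = 230 - 1.2P into the first: P(1 - 1.7·1.2) = 260 - 1.7·230.
So P* = -131/-1.04 = 126, and then Q* = 230 - 1.2·126 = 78.8.

P* ≈ 126, Q* ≈ 78.8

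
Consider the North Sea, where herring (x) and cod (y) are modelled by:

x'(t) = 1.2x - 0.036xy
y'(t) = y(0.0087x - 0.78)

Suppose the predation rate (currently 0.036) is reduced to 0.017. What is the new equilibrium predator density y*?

At the interior fixed point, setting dx/dt = 0 with x > 0 fixes y* = (prey growth rate)/(xy coefficient) — independent of the other coefficients.
With the change, y* = 1.2/0.017 = 70.6; it rises from 33.3.

y* ≈ 70.6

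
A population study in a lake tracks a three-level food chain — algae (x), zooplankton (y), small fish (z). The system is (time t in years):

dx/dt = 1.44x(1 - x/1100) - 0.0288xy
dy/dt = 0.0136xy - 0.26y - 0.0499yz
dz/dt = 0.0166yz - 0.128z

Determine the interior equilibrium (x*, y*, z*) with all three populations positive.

x* ≈ 930, y* ≈ 7.71, z* ≈ 248

From dz/dt = 0: 0.0166y* = 0.128, so y* = 7.71.
From dx/dt = 0: 1.44(1 - x*/1100) = 0.0288·7.71, giving x* = 1100·(1 - 0.154) = 930.
From dy/dt = 0: 0.0136·930 - 0.26 = 0.0499z*, so z* = 12.4/0.0499 = 248.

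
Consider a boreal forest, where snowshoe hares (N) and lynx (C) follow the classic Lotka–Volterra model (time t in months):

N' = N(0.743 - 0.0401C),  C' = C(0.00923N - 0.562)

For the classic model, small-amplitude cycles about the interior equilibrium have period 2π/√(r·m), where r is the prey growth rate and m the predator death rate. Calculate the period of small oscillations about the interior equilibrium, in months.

Here r = 0.743 and m = 0.562, so r·m = 0.418.
ω = √0.418 = 0.646 per month, hence T = 2π/ω ≈ 9.72 months.

T ≈ 9.72 months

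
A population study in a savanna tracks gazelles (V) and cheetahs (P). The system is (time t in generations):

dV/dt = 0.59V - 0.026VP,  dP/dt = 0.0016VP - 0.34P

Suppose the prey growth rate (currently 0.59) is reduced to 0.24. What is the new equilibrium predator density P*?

At the interior fixed point, setting dV/dt = 0 with V > 0 fixes P* = (prey growth rate)/(VP coefficient) — independent of the other coefficients.
With the change, P* = 0.24/0.026 = 9.23; it falls from 22.7.

P* ≈ 9.23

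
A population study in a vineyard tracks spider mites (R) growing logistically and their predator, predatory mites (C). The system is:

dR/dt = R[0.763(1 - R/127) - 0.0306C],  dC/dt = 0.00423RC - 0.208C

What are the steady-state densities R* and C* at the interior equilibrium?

From dC/dt = 0 with C > 0: 0.00423R* = 0.208, so R* = 49.2.
Substitute into dR/dt = 0: 0.763(1 - 49.2/127) = 0.0306C*.
The bracket is 0.613, giving C* = 0.468/0.0306 = 15.3.

R* ≈ 49.2, C* ≈ 15.3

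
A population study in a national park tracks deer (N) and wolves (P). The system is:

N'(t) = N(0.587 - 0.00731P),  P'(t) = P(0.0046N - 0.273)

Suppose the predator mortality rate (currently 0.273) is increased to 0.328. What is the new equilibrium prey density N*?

N* ≈ 71.3

At the interior fixed point, setting dP/dt = 0 with P > 0 fixes N* = (predator death rate)/(NP coefficient) — independent of the other coefficients.
With the change, N* = 0.328/0.0046 = 71.3; it rises from 59.3.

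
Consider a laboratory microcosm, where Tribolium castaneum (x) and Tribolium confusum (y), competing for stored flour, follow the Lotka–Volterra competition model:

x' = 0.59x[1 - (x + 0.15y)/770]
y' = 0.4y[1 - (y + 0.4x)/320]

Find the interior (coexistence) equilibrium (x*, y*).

Setting both brackets to zero gives the nullclines x + 0.15y = 770 and 0.4x + y = 320.
Substituting y = 320 - 0.4x into the first: x(1 - 0.15·0.4) = 770 - 0.15·320.
So x* = 722/0.94 = 768, and then y* = 320 - 0.4·768 = 12.8.

x* ≈ 768, y* ≈ 12.8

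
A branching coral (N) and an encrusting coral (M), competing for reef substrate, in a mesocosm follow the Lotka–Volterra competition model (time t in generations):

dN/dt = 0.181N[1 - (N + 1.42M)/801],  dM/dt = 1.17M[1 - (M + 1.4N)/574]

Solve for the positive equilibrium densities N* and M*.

Setting both brackets to zero gives the nullclines N + 1.42M = 801 and 1.4N + M = 574.
Substituting M = 574 - 1.4N into the first: N(1 - 1.42·1.4) = 801 - 1.42·574.
So N* = -14.1/-0.988 = 14.3, and then M* = 574 - 1.4·14.3 = 554.

N* ≈ 14.3, M* ≈ 554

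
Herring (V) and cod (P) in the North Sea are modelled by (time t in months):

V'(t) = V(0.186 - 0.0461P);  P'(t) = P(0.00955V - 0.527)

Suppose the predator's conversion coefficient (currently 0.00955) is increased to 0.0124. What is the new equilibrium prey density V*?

At the interior fixed point, setting dP/dt = 0 with P > 0 fixes V* = (predator death rate)/(VP coefficient) — independent of the other coefficients.
With the change, V* = 0.527/0.0124 = 42.5; it falls from 55.2.

V* ≈ 42.5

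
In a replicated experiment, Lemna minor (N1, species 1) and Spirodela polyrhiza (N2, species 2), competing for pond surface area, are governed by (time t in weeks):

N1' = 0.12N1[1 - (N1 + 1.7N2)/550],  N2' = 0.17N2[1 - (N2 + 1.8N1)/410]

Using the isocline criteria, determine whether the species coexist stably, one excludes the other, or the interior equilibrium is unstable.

Compare the nullcline intercepts: K1/α12 = 550/1.7 = 324 < K2 = 410; K2/α21 = 410/1.8 = 228 < K1 = 550.
Since both are reversed, neither can invade when rare; the interior point is a saddle.

unstable coexistence (outcome depends on initial conditions)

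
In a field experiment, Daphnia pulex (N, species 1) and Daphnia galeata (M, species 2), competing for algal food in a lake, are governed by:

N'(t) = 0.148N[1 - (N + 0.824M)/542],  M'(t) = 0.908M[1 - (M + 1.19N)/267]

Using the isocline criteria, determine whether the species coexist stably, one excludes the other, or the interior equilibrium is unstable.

Compare the nullcline intercepts: K1/α12 = 542/0.824 = 658 > K2 = 267; K2/α21 = 267/1.19 = 224 < K1 = 542.
Since the inequalities point opposite ways, species 1 can invade but species 2 cannot.

species 1 excludes species 2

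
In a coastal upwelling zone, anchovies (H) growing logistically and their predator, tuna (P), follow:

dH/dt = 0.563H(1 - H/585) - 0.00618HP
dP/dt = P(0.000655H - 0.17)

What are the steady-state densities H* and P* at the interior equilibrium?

H* ≈ 260, P* ≈ 50.7

From dP/dt = 0 with P > 0: 0.000655H* = 0.17, so H* = 260.
Substitute into dH/dt = 0: 0.563(1 - 260/585) = 0.00618P*.
The bracket is 0.556, giving P* = 0.313/0.00618 = 50.7.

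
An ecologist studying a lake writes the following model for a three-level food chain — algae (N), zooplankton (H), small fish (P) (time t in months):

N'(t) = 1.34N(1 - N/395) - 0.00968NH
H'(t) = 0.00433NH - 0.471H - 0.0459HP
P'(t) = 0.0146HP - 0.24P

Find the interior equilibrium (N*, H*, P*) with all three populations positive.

From dP/dt = 0: 0.0146H* = 0.24, so H* = 16.4.
From dN/dt = 0: 1.34(1 - N*/395) = 0.00968·16.4, giving N* = 395·(1 - 0.119) = 348.
From dH/dt = 0: 0.00433·348 - 0.471 = 0.0459P*, so P* = 1.04/0.0459 = 22.6.

N* ≈ 348, H* ≈ 16.4, P* ≈ 22.6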